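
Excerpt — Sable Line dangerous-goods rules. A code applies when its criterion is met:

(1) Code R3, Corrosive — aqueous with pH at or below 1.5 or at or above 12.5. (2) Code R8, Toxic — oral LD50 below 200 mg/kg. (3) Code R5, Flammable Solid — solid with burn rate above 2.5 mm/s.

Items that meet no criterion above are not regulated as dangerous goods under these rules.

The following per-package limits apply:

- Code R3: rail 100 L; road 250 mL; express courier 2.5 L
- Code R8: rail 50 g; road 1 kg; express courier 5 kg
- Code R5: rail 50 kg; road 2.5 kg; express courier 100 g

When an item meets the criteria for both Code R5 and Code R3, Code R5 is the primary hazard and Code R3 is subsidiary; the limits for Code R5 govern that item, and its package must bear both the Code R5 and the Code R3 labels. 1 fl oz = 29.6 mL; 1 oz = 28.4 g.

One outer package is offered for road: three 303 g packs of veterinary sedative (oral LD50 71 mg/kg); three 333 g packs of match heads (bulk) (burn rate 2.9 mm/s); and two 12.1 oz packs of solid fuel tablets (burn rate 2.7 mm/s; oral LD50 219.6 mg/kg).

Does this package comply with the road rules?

Yes

Veterinary sedative: oral LD50 71 mg/kg < 200 mg/kg → Code R8 (Toxic).
Match heads (bulk): burn rate 2.9 mm/s > 2.5 mm/s → Code R5 (Flammable Solid).
Solid fuel tablets: burn rate 2.7 mm/s > 2.5 mm/s → Code R5 (Flammable Solid).
Code R8 quantity: three 303 g packs = 909 g.
909 g is within the road limit of 1 kg for Code R8.
Code R5 net quantity: (three 333 g packs = 999 g) + (two 12.1 oz packs = 687.28 g) = 1686.28 g.
1686.28 g ≤ 2.5 kg (road limit, Code R5) — within limit.
Every hazard code is within its road limit and no segregation rule is violated.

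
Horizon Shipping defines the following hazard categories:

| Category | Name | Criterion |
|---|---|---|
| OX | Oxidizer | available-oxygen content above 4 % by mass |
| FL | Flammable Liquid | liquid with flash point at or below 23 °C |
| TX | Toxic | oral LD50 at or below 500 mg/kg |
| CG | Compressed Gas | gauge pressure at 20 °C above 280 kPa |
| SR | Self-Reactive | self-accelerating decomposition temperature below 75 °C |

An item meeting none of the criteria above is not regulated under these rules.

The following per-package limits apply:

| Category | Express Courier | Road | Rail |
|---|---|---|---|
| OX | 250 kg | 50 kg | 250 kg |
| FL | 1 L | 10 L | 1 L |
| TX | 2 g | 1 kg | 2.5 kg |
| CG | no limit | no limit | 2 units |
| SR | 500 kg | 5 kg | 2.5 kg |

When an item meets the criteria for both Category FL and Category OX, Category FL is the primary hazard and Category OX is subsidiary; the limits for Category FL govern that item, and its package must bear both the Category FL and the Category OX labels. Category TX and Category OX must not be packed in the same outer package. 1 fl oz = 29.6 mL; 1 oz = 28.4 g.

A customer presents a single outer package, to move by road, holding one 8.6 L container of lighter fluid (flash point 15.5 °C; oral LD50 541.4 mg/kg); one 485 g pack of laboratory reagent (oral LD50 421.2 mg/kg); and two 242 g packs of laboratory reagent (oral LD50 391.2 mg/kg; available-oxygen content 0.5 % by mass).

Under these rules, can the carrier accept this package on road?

With flash point 15.5 °C (≤ 23 °C), the lighter fluid falls in Category FL.
Oral LD50 421.2 mg/kg meets the Category TX criterion (Toxic), so the laboratory reagent is Category TX.
Laboratory reagent: oral LD50 391.2 mg/kg ≤ 500 mg/kg → Category TX (Toxic).
Total Category TX: 485 g + (two 242 g packs = 484 g) = 969 g.
That is within the Category TX road limit of 1 kg.
Category FL quantity: 8.6 L.
8.6 L ≤ 10 L (road limit, Category FL) — within limit.
The segregation rule (Category TX with Category OX) does not apply to Category TX with Category FL.
Every hazard category is within its road limit and no segregation rule is violated.

Yes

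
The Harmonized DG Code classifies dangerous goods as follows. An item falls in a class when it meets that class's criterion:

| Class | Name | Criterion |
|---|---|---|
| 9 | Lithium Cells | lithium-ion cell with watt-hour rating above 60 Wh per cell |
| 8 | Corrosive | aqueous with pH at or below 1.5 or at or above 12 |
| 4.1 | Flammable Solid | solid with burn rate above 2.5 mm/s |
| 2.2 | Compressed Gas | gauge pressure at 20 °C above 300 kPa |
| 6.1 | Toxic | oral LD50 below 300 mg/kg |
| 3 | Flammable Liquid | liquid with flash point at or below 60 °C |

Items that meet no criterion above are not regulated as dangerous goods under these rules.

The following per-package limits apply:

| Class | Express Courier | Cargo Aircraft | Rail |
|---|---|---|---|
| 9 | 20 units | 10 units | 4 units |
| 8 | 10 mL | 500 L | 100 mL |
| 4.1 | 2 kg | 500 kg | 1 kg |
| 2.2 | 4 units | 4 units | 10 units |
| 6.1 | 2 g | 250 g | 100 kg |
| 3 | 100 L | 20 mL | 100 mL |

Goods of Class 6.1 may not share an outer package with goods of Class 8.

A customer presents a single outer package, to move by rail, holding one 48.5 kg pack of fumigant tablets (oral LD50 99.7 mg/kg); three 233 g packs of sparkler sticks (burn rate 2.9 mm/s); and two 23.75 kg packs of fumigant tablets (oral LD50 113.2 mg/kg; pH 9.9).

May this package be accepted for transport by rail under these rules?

With oral LD50 99.7 mg/kg (< 300 mg/kg), the fumigant tablets fall in Class 6.1.
The sparkler sticks have burn rate 2.9 mm/s, which is > 2.5 mm/s, so they are Class 4.1 (Flammable Solid).
The fumigant tablets have oral LD50 113.2 mg/kg, which is < 300 mg/kg, so they are Class 6.1 (Toxic).
Class 6.1 net quantity: 48.5 kg + (two 23.75 kg packs = 47.5 kg) = 96 kg.
That is within the Class 6.1 rail limit of 100 kg.
Class 4.1 quantity: three 233 g packs = 699 g.
That is within the Class 4.1 rail limit of 1 kg.
The segregation rule (Class 6.1 with Class 8) does not apply to Class 6.1 with Class 4.1.
Every hazard class is within its rail limit and no segregation rule is violated.

Yes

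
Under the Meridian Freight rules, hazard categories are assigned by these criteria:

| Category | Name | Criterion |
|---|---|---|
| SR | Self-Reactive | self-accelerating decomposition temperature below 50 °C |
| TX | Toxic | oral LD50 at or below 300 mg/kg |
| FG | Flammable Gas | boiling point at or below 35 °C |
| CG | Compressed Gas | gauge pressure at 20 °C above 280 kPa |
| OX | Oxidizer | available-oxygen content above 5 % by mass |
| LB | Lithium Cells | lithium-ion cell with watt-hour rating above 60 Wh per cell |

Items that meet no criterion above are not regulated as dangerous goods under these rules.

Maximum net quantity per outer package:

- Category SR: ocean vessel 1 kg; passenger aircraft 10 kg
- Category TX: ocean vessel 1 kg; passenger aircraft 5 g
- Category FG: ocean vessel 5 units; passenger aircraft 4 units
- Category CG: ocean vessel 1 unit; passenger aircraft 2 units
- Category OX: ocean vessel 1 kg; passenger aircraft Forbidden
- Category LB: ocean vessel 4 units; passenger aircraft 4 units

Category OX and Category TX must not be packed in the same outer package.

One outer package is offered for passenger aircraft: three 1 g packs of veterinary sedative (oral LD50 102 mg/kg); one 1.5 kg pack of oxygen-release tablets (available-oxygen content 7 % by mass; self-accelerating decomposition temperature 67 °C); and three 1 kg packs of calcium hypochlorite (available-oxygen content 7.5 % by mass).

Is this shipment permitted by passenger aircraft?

No

The veterinary sedative has oral LD50 102 mg/kg, which is ≤ 300 mg/kg, so it is Category TX (Toxic).
The oxygen-release tablets have available-oxygen content 7 % by mass, which is > 5 % by mass, so they are Category OX (Oxidizer).
Available-oxygen content 7.5 % by mass meets the Category OX criterion (Oxidizer), so the calcium hypochlorite is Category OX.
Category OX net quantity: 1.5 kg + (three 1 kg packs = 3 kg) = 4.5 kg.
Category OX is Forbidden by passenger aircraft.
Category TX quantity: three 1 g packs = 3 g.
3 g is within the passenger aircraft limit of 5 g for Category TX.
Category OX and Category TX may not share an outer package.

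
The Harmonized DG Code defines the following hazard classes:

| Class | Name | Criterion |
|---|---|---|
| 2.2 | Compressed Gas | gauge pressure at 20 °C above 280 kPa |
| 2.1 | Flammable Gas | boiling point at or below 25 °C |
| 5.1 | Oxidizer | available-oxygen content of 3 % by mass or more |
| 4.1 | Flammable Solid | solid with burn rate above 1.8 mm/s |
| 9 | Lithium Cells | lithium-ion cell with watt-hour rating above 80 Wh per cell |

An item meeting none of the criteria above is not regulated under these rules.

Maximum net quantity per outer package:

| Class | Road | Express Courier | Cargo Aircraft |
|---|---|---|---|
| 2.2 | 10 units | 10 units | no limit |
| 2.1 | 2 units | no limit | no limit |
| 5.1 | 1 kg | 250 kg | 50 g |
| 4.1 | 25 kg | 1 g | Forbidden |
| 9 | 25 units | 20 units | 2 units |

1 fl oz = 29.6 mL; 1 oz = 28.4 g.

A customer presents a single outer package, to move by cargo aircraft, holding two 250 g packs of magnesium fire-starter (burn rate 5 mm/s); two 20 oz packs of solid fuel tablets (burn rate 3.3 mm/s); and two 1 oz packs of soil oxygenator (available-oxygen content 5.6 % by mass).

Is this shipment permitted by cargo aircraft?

The magnesium fire-starter has burn rate 5 mm/s, which is > 1.8 mm/s, so it is Class 4.1 (Flammable Solid).
Burn rate 3.3 mm/s meets the Class 4.1 criterion (Flammable Solid), so the solid fuel tablets are Class 4.1.
Available-oxygen content 5.6 % by mass meets the Class 5.1 criterion (Oxidizer), so the soil oxygenator is Class 5.1.
Class 4.1 net quantity: (two 250 g packs = 500 g) + (two 20 oz packs = 1.136 kg) = 1.636 kg.
Class 4.1 is Forbidden by cargo aircraft.
Class 5.1 quantity: two 1 oz packs = 56.8 g.
56.8 g exceeds the cargo aircraft limit of 50 g for Class 5.1.

No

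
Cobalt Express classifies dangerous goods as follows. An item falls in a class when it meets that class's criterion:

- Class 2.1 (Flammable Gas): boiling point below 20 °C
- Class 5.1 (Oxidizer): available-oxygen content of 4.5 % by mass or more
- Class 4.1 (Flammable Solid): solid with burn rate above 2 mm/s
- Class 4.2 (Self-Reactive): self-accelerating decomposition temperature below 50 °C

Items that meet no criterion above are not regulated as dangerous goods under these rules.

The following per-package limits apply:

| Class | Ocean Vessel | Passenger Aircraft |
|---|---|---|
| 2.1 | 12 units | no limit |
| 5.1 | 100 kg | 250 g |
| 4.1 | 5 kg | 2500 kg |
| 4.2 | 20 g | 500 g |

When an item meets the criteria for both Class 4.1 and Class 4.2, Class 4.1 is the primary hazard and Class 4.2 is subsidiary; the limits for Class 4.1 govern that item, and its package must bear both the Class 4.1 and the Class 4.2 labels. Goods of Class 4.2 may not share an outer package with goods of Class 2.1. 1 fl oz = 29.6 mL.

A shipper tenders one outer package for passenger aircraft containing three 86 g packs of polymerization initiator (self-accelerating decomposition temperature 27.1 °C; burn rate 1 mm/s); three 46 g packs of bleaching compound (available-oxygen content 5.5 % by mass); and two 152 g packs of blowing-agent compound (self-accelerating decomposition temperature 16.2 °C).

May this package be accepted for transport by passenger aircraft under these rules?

No

The polymerization initiator has self-accelerating decomposition temperature 27.1 °C, which is < 50 °C, so it is Class 4.2 (Self-Reactive).
Bleaching compound: available-oxygen content 5.5 % by mass ≥ 4.5 % by mass → Class 5.1 (Oxidizer).
With self-accelerating decomposition temperature 16.2 °C (< 50 °C), the blowing-agent compound falls in Class 4.2.
Total Class 4.2: (three 86 g packs = 258 g) + (two 152 g packs = 304 g) = 562 g.
562 g > 500 g (passenger aircraft limit, Class 4.2) — over the limit.
Class 5.1 quantity: three 46 g packs = 138 g.
That is within the Class 5.1 passenger aircraft limit of 250 g.
The segregation rule (Class 4.2 with Class 2.1) does not apply to Class 4.2 with Class 5.1.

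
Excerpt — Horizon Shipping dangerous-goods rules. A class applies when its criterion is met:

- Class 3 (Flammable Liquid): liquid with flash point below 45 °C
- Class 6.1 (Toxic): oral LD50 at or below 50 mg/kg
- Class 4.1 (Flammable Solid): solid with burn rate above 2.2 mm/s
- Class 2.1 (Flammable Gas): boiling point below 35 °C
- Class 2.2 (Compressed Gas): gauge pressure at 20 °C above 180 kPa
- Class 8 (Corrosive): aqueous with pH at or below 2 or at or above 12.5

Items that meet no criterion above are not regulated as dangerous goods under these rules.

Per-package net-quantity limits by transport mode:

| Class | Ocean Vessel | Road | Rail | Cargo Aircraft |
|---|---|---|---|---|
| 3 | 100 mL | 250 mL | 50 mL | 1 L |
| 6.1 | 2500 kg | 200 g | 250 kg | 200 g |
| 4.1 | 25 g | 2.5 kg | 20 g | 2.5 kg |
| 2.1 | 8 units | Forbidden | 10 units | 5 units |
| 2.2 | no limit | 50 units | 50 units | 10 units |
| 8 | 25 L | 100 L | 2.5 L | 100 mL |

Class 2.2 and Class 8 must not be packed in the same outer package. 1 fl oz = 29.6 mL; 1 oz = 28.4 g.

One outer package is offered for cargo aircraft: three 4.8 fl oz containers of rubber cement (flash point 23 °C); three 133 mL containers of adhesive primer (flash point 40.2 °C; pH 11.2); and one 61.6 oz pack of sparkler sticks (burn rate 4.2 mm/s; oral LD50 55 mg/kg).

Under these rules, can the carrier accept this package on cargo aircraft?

Yes

Rubber cement: flash point 23 °C < 45 °C → Class 3 (Flammable Liquid).
Adhesive primer: flash point 40.2 °C < 45 °C → Class 3 (Flammable Liquid).
The sparkler sticks have burn rate 4.2 mm/s, which is > 2.2 mm/s, so they are Class 4.1 (Flammable Solid).
Class 4.1 quantity: one 61.6 oz pack = 1749.44 g.
1749.44 g is within the cargo aircraft limit of 2.5 kg for Class 4.1.
Class 3 net quantity: (three 4.8 fl oz containers = 426.24 mL) + (three 133 mL containers = 399 mL) = 825.24 mL.
825.24 mL is within the cargo aircraft limit of 1 L for Class 3.
The segregation rule (Class 2.2 with Class 8) does not apply to Class 4.1 with Class 3.
Every hazard class is within its cargo aircraft limit and no segregation rule is violated.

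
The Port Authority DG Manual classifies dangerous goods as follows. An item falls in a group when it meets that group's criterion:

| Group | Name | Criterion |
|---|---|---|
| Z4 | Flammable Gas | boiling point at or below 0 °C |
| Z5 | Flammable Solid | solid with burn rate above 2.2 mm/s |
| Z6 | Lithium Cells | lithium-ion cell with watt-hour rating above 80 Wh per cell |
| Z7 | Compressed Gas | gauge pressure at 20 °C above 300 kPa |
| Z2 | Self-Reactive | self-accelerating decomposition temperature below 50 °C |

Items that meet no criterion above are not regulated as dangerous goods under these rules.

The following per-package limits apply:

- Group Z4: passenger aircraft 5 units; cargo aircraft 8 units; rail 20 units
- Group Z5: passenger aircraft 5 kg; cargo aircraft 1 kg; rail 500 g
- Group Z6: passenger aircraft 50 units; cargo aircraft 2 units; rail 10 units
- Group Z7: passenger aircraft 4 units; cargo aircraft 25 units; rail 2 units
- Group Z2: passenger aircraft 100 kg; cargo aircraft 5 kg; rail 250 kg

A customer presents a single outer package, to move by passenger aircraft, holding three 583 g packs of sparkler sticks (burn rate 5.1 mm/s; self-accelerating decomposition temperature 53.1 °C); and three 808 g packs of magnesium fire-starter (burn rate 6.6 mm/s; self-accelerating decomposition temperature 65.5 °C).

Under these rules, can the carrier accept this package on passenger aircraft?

Yes

Burn rate 5.1 mm/s meets the Group Z5 criterion (Flammable Solid), so the sparkler sticks are Group Z5.
With burn rate 6.6 mm/s (> 2.2 mm/s), the magnesium fire-starter falls in Group Z5.
Group Z5 net quantity: (three 583 g packs = 1.749 kg) + (three 808 g packs = 2.424 kg) = 4.173 kg.
4.173 kg is within the passenger aircraft limit of 5 kg for Group Z5.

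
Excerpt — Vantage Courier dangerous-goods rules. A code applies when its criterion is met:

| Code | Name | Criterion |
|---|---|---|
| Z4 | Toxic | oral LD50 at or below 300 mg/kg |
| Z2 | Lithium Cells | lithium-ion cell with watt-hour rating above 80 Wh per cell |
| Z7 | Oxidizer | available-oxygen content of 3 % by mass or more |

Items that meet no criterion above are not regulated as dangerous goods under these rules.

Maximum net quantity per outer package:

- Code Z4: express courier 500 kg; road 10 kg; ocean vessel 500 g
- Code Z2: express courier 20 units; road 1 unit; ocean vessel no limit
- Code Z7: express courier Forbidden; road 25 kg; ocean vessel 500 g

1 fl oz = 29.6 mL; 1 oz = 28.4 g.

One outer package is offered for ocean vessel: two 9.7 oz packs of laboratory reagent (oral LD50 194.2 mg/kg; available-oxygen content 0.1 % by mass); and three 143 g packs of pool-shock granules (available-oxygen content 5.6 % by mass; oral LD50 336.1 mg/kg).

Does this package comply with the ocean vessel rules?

Laboratory reagent: oral LD50 194.2 mg/kg ≤ 300 mg/kg → Code Z4 (Toxic).
Pool-shock granules: available-oxygen content 5.6 % by mass ≥ 3 % by mass → Code Z7 (Oxidizer).
Code Z4 quantity: two 9.7 oz packs = 550.96 g.
That exceeds the Code Z4 ocean vessel limit of 500 g.
Code Z7 quantity: three 143 g packs = 429 g.
429 g ≤ 500 g (ocean vessel limit, Code Z7) — within limit.

No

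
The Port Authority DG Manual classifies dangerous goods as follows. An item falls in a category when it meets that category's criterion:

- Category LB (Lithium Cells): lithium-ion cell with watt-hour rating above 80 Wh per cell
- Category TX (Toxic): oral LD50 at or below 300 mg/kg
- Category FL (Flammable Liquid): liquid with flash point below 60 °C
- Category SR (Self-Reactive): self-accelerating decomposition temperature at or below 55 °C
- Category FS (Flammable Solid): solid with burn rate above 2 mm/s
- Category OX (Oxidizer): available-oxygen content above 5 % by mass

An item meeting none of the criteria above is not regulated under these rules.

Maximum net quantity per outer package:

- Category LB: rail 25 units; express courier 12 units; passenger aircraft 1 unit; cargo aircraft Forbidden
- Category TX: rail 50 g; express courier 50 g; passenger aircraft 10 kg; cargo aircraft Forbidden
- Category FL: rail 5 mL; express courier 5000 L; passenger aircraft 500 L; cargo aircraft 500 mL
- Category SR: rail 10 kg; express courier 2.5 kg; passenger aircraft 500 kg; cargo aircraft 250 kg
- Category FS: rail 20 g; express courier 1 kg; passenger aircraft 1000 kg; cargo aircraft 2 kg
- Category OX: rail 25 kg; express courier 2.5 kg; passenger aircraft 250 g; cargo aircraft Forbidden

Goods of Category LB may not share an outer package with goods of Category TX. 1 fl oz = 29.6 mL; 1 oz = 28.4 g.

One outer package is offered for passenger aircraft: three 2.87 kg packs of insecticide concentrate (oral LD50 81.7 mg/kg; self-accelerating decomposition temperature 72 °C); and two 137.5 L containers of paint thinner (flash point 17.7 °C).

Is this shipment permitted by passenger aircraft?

The insecticide concentrate has oral LD50 81.7 mg/kg, which is ≤ 300 mg/kg, so it is Category TX (Toxic).
Paint thinner: flash point 17.7 °C < 60 °C → Category FL (Flammable Liquid).
Category FL quantity: two 137.5 L containers = 275 L.
275 L is within the passenger aircraft limit of 500 L for Category FL.
Category TX quantity: three 2.87 kg packs = 8.61 kg.
8.61 kg ≤ 10 kg (passenger aircraft limit, Category TX) — within limit.
The segregation rule (Category LB with Category TX) does not apply to Category FL with Category TX.
Every hazard category is within its passenger aircraft limit and no segregation rule is violated.

Yes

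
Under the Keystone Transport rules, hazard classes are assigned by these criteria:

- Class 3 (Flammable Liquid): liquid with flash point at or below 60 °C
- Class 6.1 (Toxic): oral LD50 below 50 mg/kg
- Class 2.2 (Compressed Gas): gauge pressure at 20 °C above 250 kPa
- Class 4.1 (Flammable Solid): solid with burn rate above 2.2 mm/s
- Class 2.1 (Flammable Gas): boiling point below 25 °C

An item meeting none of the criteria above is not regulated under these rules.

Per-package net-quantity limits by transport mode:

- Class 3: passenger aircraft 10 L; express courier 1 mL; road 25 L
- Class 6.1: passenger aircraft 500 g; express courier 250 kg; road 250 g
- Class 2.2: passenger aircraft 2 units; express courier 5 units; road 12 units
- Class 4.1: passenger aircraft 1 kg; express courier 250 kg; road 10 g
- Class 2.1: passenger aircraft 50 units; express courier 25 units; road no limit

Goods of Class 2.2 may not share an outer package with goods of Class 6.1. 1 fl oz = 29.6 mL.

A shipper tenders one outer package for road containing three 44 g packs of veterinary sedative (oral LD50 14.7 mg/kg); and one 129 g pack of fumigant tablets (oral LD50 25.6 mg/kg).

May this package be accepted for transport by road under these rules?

No

The veterinary sedative has oral LD50 14.7 mg/kg, which is < 50 mg/kg, so it is Class 6.1 (Toxic).
With oral LD50 25.6 mg/kg (< 50 mg/kg), the fumigant tablets fall in Class 6.1.
Class 6.1 net quantity: (three 44 g packs = 132 g) + 129 g = 261 g.
261 g exceeds the road limit of 250 g for Class 6.1.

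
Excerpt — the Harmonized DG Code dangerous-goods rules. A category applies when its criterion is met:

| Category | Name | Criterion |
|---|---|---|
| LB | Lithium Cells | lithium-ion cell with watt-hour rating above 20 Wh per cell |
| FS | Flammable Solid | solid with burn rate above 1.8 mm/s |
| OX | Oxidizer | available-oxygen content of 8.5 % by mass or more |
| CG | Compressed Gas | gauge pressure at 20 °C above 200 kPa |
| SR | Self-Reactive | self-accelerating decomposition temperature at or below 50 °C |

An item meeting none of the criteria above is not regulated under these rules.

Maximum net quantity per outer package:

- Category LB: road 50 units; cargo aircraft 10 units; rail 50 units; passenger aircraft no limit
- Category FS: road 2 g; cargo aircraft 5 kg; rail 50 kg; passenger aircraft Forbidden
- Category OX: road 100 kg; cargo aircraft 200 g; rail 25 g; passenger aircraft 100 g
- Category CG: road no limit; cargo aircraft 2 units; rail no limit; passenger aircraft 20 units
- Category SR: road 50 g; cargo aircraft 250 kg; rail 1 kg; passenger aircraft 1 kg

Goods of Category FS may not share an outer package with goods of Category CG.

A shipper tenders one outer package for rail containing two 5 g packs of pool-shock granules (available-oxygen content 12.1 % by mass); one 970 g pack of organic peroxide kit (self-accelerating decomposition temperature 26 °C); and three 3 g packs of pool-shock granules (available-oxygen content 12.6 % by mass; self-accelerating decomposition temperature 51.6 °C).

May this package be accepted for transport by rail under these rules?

Yes

With available-oxygen content 12.1 % by mass (≥ 8.5 % by mass), the pool-shock granules fall in Category OX.
With self-accelerating decomposition temperature 26 °C (≤ 50 °C), the organic peroxide kit falls in Category SR.
The pool-shock granules have available-oxygen content 12.6 % by mass, which is ≥ 8.5 % by mass, so they are Category OX (Oxidizer).
Total Category OX: (two 5 g packs = 10 g) + (three 3 g packs = 9 g) = 19 g.
That is within the Category OX rail limit of 25 g.
Category SR quantity: 970 g.
970 g is within the rail limit of 1 kg for Category SR.
The segregation rule (Category FS with Category CG) does not apply to Category OX with Category SR.
Every hazard category is within its rail limit and no segregation rule is violated.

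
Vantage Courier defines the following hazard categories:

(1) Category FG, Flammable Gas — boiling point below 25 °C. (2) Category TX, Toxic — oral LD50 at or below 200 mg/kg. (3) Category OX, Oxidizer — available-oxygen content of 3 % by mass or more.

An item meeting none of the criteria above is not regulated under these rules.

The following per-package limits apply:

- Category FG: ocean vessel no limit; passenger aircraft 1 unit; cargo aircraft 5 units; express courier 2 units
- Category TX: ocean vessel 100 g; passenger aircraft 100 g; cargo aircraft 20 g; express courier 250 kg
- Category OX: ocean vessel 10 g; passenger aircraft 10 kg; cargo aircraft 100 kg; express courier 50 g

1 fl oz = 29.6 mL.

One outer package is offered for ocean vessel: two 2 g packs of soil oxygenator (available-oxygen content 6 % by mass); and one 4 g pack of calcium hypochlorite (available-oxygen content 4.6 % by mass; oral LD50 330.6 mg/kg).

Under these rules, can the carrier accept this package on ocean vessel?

Soil oxygenator: available-oxygen content 6 % by mass ≥ 3 % by mass → Category OX (Oxidizer).
Available-oxygen content 4.6 % by mass meets the Category OX criterion (Oxidizer), so the calcium hypochlorite is Category OX.
Category OX net quantity: (two 2 g packs = 4 g) + 4 g = 8 g.
That is within the Category OX ocean vessel limit of 10 g.

Yes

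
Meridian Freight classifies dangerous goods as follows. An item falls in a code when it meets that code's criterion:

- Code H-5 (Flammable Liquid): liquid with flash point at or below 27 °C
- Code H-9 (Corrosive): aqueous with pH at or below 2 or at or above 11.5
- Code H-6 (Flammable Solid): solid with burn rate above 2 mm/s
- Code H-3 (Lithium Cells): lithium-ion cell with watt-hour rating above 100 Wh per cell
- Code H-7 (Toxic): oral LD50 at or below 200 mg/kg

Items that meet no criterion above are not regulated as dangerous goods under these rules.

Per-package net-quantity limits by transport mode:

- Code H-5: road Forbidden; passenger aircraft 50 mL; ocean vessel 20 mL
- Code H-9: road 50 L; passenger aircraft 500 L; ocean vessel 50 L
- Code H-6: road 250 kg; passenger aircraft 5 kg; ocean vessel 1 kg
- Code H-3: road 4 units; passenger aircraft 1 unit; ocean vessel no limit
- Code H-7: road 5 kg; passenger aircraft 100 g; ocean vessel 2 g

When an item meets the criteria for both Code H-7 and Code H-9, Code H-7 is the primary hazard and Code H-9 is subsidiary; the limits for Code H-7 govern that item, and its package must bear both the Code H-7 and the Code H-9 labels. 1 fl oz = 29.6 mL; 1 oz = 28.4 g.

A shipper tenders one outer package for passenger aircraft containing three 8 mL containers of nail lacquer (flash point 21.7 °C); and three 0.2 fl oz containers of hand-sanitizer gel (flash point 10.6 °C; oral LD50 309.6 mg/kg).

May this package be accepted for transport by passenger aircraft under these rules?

Yes

Nail lacquer: flash point 21.7 °C ≤ 27 °C → Code H-5 (Flammable Liquid).
The hand-sanitizer gel has flash point 10.6 °C, which is ≤ 27 °C, so it is Code H-5 (Flammable Liquid).
Total Code H-5: (three 8 mL containers = 24 mL) + (three 0.2 fl oz containers = 17.76 mL) = 41.76 mL.
41.76 mL is within the passenger aircraft limit of 50 mL for Code H-5.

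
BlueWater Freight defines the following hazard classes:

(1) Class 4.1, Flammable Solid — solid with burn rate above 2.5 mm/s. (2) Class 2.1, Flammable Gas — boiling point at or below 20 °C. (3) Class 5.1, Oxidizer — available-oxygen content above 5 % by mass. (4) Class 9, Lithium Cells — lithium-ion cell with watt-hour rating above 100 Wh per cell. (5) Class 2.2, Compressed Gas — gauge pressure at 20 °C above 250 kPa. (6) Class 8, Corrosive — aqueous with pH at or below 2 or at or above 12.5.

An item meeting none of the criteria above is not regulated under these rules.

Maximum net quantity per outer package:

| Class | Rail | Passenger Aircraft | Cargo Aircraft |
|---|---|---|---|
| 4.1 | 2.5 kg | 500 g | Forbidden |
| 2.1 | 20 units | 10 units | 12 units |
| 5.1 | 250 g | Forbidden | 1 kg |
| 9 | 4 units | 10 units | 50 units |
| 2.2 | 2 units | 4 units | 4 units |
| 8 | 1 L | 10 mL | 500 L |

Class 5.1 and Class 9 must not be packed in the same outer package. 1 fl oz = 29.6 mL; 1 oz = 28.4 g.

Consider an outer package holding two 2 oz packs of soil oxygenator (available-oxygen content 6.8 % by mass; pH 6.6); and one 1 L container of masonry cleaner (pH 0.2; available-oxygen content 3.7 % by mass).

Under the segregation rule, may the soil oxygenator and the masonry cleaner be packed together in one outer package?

Soil oxygenator: available-oxygen content 6.8 % by mass > 5 % by mass → Class 5.1 (Oxidizer).
Masonry cleaner: pH 0.2 ≤ 2 → Class 8 (Corrosive).
No segregation rule bars Class 5.1 with Class 8.

Yes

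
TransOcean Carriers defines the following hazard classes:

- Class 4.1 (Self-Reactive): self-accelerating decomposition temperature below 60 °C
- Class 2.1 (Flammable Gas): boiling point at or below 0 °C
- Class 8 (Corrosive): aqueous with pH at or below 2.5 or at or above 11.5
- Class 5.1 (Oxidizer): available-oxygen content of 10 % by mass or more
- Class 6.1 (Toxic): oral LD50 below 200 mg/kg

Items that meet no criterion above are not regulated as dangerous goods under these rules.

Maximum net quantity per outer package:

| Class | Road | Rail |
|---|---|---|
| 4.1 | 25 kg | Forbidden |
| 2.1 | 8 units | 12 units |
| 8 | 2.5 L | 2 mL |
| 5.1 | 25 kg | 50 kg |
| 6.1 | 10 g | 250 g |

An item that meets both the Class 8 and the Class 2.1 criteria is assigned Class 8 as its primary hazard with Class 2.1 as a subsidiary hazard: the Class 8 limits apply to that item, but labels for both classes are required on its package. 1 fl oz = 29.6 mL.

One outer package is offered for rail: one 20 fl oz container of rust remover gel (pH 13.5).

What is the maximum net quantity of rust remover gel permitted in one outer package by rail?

With pH 13.5 (≥ 11.5), the rust remover gel falls in Class 8.
The rail limit for Class 8 is 2 mL.

2 mL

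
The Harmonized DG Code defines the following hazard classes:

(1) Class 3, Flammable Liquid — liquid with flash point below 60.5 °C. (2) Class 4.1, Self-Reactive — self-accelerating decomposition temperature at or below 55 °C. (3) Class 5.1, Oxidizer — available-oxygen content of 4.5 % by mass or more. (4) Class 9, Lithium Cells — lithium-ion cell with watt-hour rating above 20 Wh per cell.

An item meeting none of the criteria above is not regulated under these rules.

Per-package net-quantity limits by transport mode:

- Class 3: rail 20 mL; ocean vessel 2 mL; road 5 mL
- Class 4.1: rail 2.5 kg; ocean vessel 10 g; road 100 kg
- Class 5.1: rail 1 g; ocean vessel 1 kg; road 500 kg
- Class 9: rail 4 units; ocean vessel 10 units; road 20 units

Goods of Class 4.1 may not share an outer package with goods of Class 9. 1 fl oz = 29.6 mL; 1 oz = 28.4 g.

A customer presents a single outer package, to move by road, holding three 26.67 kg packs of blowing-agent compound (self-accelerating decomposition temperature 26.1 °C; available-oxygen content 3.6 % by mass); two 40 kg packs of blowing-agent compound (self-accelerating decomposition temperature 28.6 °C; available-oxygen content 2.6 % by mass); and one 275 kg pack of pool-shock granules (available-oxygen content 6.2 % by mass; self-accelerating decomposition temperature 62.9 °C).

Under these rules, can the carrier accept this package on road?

No

Blowing-agent compound: self-accelerating decomposition temperature 26.1 °C ≤ 55 °C → Class 4.1 (Self-Reactive).
Blowing-agent compound: self-accelerating decomposition temperature 28.6 °C ≤ 55 °C → Class 4.1 (Self-Reactive).
Pool-shock granules: available-oxygen content 6.2 % by mass ≥ 4.5 % by mass → Class 5.1 (Oxidizer).
Class 4.1 net quantity: (three 26.67 kg packs = 80.01 kg) + (two 40 kg packs = 80 kg) = 160.01 kg.
160.01 kg exceeds the road limit of 100 kg for Class 4.1.
Class 5.1 quantity: 275 kg.
275 kg ≤ 500 kg (road limit, Class 5.1) — within limit.
The segregation rule (Class 4.1 with Class 9) does not apply to Class 4.1 with Class 5.1.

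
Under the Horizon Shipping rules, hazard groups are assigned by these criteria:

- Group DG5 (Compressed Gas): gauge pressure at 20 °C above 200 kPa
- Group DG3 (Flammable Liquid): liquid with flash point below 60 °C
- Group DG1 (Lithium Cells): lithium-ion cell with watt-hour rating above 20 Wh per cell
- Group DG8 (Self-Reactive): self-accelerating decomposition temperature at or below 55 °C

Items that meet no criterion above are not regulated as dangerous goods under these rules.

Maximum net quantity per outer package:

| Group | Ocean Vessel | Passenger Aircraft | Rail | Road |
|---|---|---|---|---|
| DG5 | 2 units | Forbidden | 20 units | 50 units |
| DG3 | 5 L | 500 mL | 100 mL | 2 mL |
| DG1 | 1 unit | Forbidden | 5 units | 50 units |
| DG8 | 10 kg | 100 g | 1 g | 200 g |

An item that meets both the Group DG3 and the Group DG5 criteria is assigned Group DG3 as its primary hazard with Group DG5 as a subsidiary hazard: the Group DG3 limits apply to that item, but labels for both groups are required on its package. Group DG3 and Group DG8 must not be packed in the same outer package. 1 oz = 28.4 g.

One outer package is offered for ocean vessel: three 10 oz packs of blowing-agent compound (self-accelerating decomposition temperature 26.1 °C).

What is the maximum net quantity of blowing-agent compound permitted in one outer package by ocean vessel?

10 kg

Blowing-agent compound: self-accelerating decomposition temperature 26.1 °C ≤ 55 °C → Group DG8 (Self-Reactive).
The ocean vessel limit for Group DG8 is 10 kg.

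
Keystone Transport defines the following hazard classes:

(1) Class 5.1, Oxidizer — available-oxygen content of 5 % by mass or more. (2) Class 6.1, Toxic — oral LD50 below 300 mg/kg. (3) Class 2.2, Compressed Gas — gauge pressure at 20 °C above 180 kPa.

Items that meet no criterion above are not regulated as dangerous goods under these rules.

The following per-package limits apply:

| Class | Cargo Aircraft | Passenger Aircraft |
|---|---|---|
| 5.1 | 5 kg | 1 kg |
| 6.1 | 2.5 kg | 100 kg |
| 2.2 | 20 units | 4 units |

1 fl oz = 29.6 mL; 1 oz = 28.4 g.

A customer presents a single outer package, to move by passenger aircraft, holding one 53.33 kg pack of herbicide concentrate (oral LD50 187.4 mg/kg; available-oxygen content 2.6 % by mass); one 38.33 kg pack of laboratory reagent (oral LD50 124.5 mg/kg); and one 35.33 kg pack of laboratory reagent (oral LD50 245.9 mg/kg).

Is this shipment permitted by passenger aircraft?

No

Herbicide concentrate: oral LD50 187.4 mg/kg < 300 mg/kg → Class 6.1 (Toxic).
With oral LD50 124.5 mg/kg (< 300 mg/kg), the laboratory reagent falls in Class 6.1.
The laboratory reagent has oral LD50 245.9 mg/kg, which is < 300 mg/kg, so it is Class 6.1 (Toxic).
Class 6.1 net quantity: 53.33 kg + 38.33 kg + 35.33 kg = 126.99 kg.
126.99 kg exceeds the passenger aircraft limit of 100 kg for Class 6.1.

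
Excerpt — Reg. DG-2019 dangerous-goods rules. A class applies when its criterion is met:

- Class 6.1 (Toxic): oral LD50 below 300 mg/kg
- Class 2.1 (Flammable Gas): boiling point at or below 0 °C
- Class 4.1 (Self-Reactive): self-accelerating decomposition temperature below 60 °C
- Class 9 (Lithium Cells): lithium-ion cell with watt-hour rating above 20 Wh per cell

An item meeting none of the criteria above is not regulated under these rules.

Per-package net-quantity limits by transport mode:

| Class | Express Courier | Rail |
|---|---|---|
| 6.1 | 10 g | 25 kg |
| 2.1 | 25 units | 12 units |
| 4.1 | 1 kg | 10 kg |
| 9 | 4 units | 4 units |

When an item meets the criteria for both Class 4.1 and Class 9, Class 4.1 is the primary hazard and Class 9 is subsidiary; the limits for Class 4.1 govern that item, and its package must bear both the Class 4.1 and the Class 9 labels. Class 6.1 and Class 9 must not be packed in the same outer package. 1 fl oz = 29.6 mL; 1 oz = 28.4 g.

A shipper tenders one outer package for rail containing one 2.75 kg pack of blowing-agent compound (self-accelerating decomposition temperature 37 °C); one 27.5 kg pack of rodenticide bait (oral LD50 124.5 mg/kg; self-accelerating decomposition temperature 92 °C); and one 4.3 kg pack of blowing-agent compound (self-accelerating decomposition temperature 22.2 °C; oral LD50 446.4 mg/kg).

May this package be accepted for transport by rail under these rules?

No

Blowing-agent compound: self-accelerating decomposition temperature 37 °C < 60 °C → Class 4.1 (Self-Reactive).
The rodenticide bait has oral LD50 124.5 mg/kg, which is < 300 mg/kg, so it is Class 6.1 (Toxic).
Blowing-agent compound: self-accelerating decomposition temperature 22.2 °C < 60 °C → Class 4.1 (Self-Reactive).
Class 4.1 net quantity: 2.75 kg + 4.3 kg = 7.05 kg.
That is within the Class 4.1 rail limit of 10 kg.
Class 6.1 quantity: 27.5 kg.
That exceeds the Class 6.1 rail limit of 25 kg.
The segregation rule (Class 6.1 with Class 9) does not apply to Class 4.1 with Class 6.1.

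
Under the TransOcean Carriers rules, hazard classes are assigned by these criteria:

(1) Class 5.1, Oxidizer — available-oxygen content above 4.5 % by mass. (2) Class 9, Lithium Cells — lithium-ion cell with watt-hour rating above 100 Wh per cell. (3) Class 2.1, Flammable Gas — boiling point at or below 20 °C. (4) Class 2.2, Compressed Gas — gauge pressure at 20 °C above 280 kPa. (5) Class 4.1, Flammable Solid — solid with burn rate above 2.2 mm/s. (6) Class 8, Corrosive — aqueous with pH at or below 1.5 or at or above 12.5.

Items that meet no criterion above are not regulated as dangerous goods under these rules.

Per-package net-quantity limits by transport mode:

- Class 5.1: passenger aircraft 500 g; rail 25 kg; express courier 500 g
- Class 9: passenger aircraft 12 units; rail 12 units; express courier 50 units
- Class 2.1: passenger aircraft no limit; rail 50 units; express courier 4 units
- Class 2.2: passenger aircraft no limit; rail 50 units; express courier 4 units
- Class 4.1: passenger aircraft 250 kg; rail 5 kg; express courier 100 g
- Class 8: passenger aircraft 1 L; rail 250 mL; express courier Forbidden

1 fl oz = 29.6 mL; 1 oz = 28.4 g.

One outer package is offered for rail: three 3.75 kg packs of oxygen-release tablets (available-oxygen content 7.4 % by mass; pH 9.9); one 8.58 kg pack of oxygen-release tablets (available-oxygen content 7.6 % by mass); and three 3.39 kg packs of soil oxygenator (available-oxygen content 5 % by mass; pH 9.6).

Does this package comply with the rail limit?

With available-oxygen content 7.4 % by mass (> 4.5 % by mass), the oxygen-release tablets fall in Class 5.1.
Available-oxygen content 7.6 % by mass meets the Class 5.1 criterion (Oxidizer), so the oxygen-release tablets are Class 5.1.
Soil oxygenator: available-oxygen content 5 % by mass > 4.5 % by mass → Class 5.1 (Oxidizer).
Class 5.1 net quantity: (three 3.75 kg packs = 11.25 kg) + 8.58 kg + (three 3.39 kg packs = 10.17 kg) = 30 kg.
That exceeds the Class 5.1 rail limit of 25 kg.

No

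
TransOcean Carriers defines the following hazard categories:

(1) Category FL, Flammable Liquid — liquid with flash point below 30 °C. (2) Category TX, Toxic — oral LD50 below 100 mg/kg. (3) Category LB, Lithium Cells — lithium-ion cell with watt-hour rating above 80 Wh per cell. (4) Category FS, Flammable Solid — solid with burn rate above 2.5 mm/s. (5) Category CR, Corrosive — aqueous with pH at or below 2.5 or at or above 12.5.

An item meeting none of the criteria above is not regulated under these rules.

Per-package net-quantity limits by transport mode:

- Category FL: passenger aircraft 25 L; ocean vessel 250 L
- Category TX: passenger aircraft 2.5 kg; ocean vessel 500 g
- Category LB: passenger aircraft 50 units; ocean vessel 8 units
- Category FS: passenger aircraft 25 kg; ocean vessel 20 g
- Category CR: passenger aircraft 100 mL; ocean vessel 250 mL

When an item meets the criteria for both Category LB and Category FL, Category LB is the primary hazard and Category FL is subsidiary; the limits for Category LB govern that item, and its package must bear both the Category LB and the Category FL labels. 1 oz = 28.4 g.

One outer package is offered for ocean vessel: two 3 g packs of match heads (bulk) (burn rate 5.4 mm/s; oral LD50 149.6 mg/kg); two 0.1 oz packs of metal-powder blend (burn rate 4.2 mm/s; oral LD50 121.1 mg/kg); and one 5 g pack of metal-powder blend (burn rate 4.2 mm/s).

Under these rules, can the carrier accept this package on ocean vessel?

With burn rate 5.4 mm/s (> 2.5 mm/s), the match heads (bulk) fall in Category FS.
Metal-powder blend: burn rate 4.2 mm/s > 2.5 mm/s → Category FS (Flammable Solid).
With burn rate 4.2 mm/s (> 2.5 mm/s), the metal-powder blend falls in Category FS.
Total Category FS: (two 3 g packs = 6 g) + (two 0.1 oz packs = 5.68 g) + 5 g = 16.68 g.
16.68 g is within the ocean vessel limit of 20 g for Category FS.

Yes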